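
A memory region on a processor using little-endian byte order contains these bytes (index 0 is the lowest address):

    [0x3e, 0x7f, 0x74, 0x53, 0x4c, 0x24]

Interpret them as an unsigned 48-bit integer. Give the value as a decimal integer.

In little-endian order the low byte comes first in memory.
Reassemble most-significant byte first: 24 4C 53 74 7F 3E → 0x244C53747F3E.
0x244C53747F3E = 39910236258110.

39910236258110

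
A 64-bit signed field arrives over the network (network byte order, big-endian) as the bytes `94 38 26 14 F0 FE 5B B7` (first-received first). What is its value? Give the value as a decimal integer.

-7766415686016017481

In big-endian order the high byte comes first in memory.
The bytes are already most-significant first: 0x94382614F0FE5BB7.
Top bit is set, so as a signed 64-bit value this is 0x94382614F0FE5BB7 − 2^64 = -7766415686016017481.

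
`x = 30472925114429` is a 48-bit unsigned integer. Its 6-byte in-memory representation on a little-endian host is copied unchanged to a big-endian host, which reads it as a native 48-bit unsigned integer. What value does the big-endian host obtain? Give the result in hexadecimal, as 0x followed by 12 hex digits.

0x3D70E007B71B

30472925114429 in 48-bit hexadecimal is 0x1BB707E0703D.
Stored little-endian, the bytes at ascending addresses are 3D 70 E0 07 B7 1B.
Read back as big-endian, the last byte is least significant, giving 0x3D70E007B71B.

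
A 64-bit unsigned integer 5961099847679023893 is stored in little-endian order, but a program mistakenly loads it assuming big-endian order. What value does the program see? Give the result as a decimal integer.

1520962593967356498

5961099847679023893 in 64-bit hexadecimal is 0x52BA14BA6B8B1B15.
Stored little-endian, the bytes at ascending addresses are 15 1B 8B 6B BA 14 BA 52.
Read back as big-endian, the last byte is least significant, giving 0x151B8B6BBA14BA52.
0x151B8B6BBA14BA52 = 1520962593967356498.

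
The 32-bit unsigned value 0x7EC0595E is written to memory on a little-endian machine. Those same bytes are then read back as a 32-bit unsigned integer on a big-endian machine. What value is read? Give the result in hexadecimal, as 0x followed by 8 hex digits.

Stored little-endian, the bytes at ascending addresses are 5E 59 C0 7E.
Read back as big-endian, the last byte is least significant, giving 0x5E59C07E.

0x5E59C07E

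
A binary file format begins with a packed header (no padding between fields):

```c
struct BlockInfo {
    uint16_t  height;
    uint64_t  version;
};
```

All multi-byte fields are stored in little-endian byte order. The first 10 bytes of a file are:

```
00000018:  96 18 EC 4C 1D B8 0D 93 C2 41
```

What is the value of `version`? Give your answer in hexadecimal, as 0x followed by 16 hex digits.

0x41C2930DB81D4CEC

`version` follows `height` (2 bytes), so it starts at byte offset 2 and occupies 8 bytes.
Bytes at offsets 2..9: EC 4C 1D B8 0D 93 C2 41.
Little-endian stores the least-significant byte at the lowest address.
Reassemble most-significant byte first: 41 C2 93 0D B8 1D 4C EC → 0x41C2930DB81D4CEC.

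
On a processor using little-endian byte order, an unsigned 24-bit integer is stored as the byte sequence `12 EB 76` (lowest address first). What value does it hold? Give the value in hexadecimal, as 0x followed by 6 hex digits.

0x76EB12

Little-endian stores the least-significant byte at the lowest address.
Reassemble most-significant byte first: 76 EB 12 → 0x76EB12.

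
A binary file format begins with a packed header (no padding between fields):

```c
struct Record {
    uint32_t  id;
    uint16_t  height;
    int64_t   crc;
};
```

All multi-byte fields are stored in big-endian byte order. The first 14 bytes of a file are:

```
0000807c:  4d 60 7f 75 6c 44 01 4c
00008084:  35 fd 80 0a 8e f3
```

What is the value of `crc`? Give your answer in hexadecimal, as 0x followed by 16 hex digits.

0x014C35FD800A8EF3

`crc` follows `id` (4 B), `height` (2 B), so it starts at offset 4 + 2 = 6 and occupies 8 bytes.
Bytes at offsets 6..13: 01 4C 35 FD 80 0A 8E F3.
Big-endian stores the most-significant byte at the lowest address.
The bytes are already most-significant first: 0x014C35FD800A8EF3.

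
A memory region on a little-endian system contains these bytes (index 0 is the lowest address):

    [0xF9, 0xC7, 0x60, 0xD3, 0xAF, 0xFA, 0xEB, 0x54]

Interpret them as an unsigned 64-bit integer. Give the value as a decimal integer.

Little-endian: lowest address holds the least-significant byte.
Reassemble most-significant byte first: 54 EB FA AF D3 60 C7 F9 → 0x54EBFAAFD360C7F9.
0x54EBFAAFD360C7F9 = 6119260151785506809.

6119260151785506809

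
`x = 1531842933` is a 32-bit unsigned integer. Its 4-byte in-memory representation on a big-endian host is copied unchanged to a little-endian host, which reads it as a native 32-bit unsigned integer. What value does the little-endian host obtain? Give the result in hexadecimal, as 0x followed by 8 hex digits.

0x75114E5B

1531842933 in 32-bit hexadecimal is 0x5B4E1175.
Stored big-endian, the bytes at ascending addresses are 5B 4E 11 75.
Read back as little-endian, the first byte is least significant, giving 0x75114E5B.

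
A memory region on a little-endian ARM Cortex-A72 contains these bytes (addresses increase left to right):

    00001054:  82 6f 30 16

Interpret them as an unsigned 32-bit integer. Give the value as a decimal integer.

372273026

Little-endian stores the least-significant byte at the lowest address.
Reassemble most-significant byte first: 16 30 6F 82 → 0x16306F82.
0x16306F82 = 372273026.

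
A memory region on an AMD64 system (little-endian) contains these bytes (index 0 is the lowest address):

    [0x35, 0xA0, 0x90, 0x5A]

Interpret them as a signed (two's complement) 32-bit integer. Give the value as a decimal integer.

1519427637

In little-endian order the low byte comes first in memory.
Reassemble most-significant byte first: 5A 90 A0 35 → 0x5A90A035.
0x5A90A035 = 1519427637.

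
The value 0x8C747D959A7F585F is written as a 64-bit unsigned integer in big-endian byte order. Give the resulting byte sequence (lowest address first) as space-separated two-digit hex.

8C 74 7D 95 9A 7F 58 5F

Split into bytes (most-significant first): 8C 74 7D 95 9A 7F 58 5F.
In big-endian order the high byte comes first in memory.
So the memory order matches the most-significant-first order: 8C 74 7D 95 9A 7F 58 5F.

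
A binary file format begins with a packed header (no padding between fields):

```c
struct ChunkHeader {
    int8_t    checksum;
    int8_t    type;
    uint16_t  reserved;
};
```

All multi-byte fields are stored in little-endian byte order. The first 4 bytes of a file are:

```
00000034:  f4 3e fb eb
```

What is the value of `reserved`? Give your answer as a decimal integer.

60411

`reserved` follows `checksum` (1 B), `type` (1 B), so it starts at offset 1 + 1 = 2 and occupies 2 bytes.
Bytes at offsets 2..3: FB EB.
Little-endian: lowest address holds the least-significant byte.
Reassemble most-significant byte first: EB FB → 0xEBFB.
0xEBFB = 60411.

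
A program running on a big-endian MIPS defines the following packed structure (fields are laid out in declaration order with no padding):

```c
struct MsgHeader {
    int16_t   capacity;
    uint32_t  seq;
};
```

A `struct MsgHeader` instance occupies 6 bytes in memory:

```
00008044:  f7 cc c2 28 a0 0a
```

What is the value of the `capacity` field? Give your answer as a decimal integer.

-2100

`capacity` is the first field, at byte offset 0, occupying 2 bytes.
Bytes at offsets 0..1: F7 CC.
Big-endian: lowest address holds the most-significant byte.
The bytes are already most-significant first: 0xF7CC.
Top bit is set, so as a signed 16-bit value this is 0xF7CC − 2^16 = -2100.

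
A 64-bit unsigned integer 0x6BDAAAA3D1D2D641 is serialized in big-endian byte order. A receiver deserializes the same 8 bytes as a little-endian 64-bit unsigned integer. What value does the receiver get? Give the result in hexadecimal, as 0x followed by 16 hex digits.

0x41D6D2D1A3AADA6B

Stored big-endian, the bytes at ascending addresses are 6B DA AA A3 D1 D2 D6 41.
Read back as little-endian, the first byte is least significant, giving 0x41D6D2D1A3AADA6B.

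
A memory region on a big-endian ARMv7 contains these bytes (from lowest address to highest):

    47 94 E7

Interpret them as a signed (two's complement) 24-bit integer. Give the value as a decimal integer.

4691175

Big-endian: lowest address holds the most-significant byte.
The bytes are already most-significant first: 0x4794E7.
0x4794E7 = 4691175.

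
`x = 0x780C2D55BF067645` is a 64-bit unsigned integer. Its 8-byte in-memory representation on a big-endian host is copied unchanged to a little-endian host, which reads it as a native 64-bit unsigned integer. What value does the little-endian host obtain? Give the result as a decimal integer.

5005195454706420856

Stored big-endian, the bytes at ascending addresses are 78 0C 2D 55 BF 06 76 45.
Read back as little-endian, the first byte is least significant, giving 0x457606BF552D0C78.
0x457606BF552D0C78 = 5005195454706420856.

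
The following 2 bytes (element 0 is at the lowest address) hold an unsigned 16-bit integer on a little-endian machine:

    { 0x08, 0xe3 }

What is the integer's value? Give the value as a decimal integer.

Little-endian: lowest address holds the least-significant byte.
Reassemble most-significant byte first: E3 08 → 0xE308.
0xE308 = 58120.

58120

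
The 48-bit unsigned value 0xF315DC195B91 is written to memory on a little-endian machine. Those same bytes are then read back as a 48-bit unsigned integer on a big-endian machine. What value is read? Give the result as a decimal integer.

159820461905395

Stored little-endian, the bytes at ascending addresses are 91 5B 19 DC 15 F3.
Read back as big-endian, the last byte is least significant, giving 0x915B19DC15F3.
0x915B19DC15F3 = 159820461905395.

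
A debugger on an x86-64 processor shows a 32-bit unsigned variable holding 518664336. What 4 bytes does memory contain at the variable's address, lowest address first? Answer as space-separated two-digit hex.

90 30 EA 1E

518664336 in hexadecimal, padded to 32 bits, is 0x1EEA3090.
Split into bytes (most-significant first): 1E EA 30 90.
Little-endian stores the least-significant byte at the lowest address.
So at ascending addresses the bytes are 90 30 EA 1E.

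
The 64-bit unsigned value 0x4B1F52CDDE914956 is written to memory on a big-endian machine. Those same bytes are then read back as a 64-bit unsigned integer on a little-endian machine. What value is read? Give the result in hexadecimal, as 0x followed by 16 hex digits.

Stored big-endian, the bytes at ascending addresses are 4B 1F 52 CD DE 91 49 56.
Read back as little-endian, the first byte is least significant, giving 0x564991DECD521F4B.

0x564991DECD521F4B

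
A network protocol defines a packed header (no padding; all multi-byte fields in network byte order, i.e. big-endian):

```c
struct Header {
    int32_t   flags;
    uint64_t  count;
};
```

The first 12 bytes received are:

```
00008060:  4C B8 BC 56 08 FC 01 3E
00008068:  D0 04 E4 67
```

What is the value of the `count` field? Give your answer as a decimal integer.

647393815724090471

`count` follows `flags` (4 bytes), so it starts at byte offset 4 and occupies 8 bytes.
Bytes at offsets 4..11: 08 FC 01 3E D0 04 E4 67.
Big-endian stores the most-significant byte at the lowest address.
The bytes are already most-significant first: 0x08FC013ED004E467.
0x08FC013ED004E467 = 647393815724090471.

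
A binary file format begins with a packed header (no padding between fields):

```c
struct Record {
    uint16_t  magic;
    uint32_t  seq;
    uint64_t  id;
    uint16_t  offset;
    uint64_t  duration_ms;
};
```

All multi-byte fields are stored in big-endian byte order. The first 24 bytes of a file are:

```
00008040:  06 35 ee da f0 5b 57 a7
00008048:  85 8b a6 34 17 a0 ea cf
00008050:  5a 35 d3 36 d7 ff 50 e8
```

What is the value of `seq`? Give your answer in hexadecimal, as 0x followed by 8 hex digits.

`seq` follows `magic` (2 bytes), so it starts at byte offset 2 and occupies 4 bytes.
Bytes at offsets 2..5: EE DA F0 5B.
Big-endian: lowest address holds the most-significant byte.
The bytes are already most-significant first: 0xEEDAF05B.

0xEEDAF05B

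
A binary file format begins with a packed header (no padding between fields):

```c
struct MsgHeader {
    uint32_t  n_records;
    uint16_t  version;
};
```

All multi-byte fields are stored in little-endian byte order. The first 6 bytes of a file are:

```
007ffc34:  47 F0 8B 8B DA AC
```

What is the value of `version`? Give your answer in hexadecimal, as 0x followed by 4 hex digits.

`version` follows `n_records` (4 bytes), so it starts at byte offset 4 and occupies 2 bytes.
Bytes at offsets 4..5: DA AC.
In little-endian order the low byte comes first in memory.
Reassemble most-significant byte first: AC DA → 0xACDA.

0xACDA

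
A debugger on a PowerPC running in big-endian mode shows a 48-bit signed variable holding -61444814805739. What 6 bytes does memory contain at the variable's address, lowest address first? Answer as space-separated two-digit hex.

Two's complement of -61444814805739 in 48 bits: 61444814805739 = 0x37E23C5C1AEB; invert → 0xC81DC3A3E514; add 1 → 0xC81DC3A3E515.
Split into bytes (most-significant first): C8 1D C3 A3 E5 15.
In big-endian order the high byte comes first in memory.
So the memory order matches the most-significant-first order: C8 1D C3 A3 E5 15.

C8 1D C3 A3 E5 15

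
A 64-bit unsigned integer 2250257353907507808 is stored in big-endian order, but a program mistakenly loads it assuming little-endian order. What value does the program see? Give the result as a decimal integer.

6922839772495165983

2250257353907507808 in 64-bit hexadecimal is 0x1F3A852418DE1260.
Stored big-endian, the bytes at ascending addresses are 1F 3A 85 24 18 DE 12 60.
Read back as little-endian, the first byte is least significant, giving 0x6012DE1824853A1F.
0x6012DE1824853A1F = 6922839772495165983.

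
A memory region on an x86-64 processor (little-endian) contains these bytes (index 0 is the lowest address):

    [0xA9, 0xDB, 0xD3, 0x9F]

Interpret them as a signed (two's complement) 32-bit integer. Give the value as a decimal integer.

-1613505623

Little-endian stores the least-significant byte at the lowest address.
Reassemble most-significant byte first: 9F D3 DB A9 → 0x9FD3DBA9.
Top bit is set, so as a signed 32-bit value this is 0x9FD3DBA9 − 2^32 = -1613505623.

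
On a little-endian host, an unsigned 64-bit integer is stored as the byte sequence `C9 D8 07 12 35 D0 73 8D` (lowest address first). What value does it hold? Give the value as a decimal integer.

10192719308023912649

In little-endian order the low byte comes first in memory.
Reassemble most-significant byte first: 8D 73 D0 35 12 07 D8 C9 → 0x8D73D0351207D8C9.
0x8D73D0351207D8C9 = 10192719308023912649.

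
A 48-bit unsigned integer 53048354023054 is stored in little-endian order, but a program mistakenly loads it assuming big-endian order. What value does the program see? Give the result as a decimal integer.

53048354023054 in 48-bit hexadecimal is 0x303F484C268E.
Stored little-endian, the bytes at ascending addresses are 8E 26 4C 48 3F 30.
Read back as big-endian, the last byte is least significant, giving 0x8E264C483F30.
0x8E264C483F30 = 156295139704624.

156295139704624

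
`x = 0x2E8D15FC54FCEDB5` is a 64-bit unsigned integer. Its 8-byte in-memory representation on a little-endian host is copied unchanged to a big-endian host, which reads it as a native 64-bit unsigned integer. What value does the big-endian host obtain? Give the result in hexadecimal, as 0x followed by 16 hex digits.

Stored little-endian, the bytes at ascending addresses are B5 ED FC 54 FC 15 8D 2E.
Read back as big-endian, the last byte is least significant, giving 0xB5EDFC54FC158D2E.

0xB5EDFC54FC158D2E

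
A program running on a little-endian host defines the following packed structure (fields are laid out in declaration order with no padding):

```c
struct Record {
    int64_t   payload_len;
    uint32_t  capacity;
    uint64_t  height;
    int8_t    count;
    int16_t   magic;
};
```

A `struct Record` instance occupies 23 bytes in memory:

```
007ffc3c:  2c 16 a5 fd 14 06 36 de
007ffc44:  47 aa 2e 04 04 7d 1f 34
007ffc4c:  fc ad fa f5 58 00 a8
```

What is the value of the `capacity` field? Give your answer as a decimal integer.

70167111

`capacity` follows `payload_len` (8 bytes), so it starts at byte offset 8 and occupies 4 bytes.
Bytes at offsets 8..11: 47 AA 2E 04.
In little-endian order the low byte comes first in memory.
Reassemble most-significant byte first: 04 2E AA 47 → 0x042EAA47.
0x042EAA47 = 70167111.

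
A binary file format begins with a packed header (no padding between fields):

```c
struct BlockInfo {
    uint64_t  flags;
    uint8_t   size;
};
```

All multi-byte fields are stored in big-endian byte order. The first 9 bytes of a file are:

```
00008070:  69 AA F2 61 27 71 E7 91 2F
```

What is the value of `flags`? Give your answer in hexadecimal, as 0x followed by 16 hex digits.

`flags` is the first field, at byte offset 0, occupying 8 bytes.
Bytes at offsets 0..7: 69 AA F2 61 27 71 E7 91.
Big-endian: lowest address holds the most-significant byte.
The bytes are already most-significant first: 0x69AAF2612771E791.

0x69AAF2612771E791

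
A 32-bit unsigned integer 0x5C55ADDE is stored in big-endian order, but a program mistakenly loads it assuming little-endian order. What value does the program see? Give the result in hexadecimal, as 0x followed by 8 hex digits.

Stored big-endian, the bytes at ascending addresses are 5C 55 AD DE.
Read back as little-endian, the first byte is least significant, giving 0xDEAD555C.

0xDEAD555C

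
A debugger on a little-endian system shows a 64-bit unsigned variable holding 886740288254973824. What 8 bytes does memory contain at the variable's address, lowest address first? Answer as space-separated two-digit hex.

80 17 77 11 98 55 4E 0C

886740288254973824 in hexadecimal, padded to 64 bits, is 0x0C4E559811771780.
Split into bytes (most-significant first): 0C 4E 55 98 11 77 17 80.
Little-endian stores the least-significant byte at the lowest address.
So at ascending addresses the bytes are 80 17 77 11 98 55 4E 0C.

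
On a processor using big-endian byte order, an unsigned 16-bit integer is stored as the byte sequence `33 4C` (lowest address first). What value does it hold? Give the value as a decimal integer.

13132

Big-endian stores the most-significant byte at the lowest address.
The bytes are already most-significant first: 0x334C.
0x334C = 13132.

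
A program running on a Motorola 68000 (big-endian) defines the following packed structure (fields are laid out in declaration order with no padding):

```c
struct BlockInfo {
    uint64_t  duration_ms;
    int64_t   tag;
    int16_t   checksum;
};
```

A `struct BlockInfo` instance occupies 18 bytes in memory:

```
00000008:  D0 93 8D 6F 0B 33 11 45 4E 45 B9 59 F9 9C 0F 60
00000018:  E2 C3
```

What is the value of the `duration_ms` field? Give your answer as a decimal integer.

15029511889534259525

`duration_ms` is the first field, at byte offset 0, occupying 8 bytes.
Bytes at offsets 0..7: D0 93 8D 6F 0B 33 11 45.
Big-endian: lowest address holds the most-significant byte.
The bytes are already most-significant first: 0xD0938D6F0B331145.
0xD0938D6F0B331145 = 15029511889534259525.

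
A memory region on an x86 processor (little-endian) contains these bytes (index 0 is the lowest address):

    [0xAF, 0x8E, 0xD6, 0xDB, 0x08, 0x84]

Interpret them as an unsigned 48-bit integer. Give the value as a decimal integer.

In little-endian order the low byte comes first in memory.
Reassemble most-significant byte first: 84 08 DB D6 8E AF → 0x8408DBD68EAF.
0x8408DBD68EAF = 145173582876335.

145173582876335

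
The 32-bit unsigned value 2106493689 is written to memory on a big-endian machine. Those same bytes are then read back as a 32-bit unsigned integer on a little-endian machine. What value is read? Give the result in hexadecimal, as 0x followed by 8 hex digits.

2106493689 in 32-bit hexadecimal is 0x7D8E8AF9.
Stored big-endian, the bytes at ascending addresses are 7D 8E 8A F9.
Read back as little-endian, the first byte is least significant, giving 0xF98A8E7D.

0xF98A8E7D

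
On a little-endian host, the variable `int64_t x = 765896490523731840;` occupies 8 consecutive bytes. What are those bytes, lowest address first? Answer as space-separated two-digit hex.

765896490523731840 in hexadecimal, padded to 64 bits, is 0x0AA102CCDC62A780.
Split into bytes (most-significant first): 0A A1 02 CC DC 62 A7 80.
Little-endian: lowest address holds the least-significant byte.
So at ascending addresses the bytes are 80 A7 62 DC CC 02 A1 0A.

80 A7 62 DC CC 02 A1 0A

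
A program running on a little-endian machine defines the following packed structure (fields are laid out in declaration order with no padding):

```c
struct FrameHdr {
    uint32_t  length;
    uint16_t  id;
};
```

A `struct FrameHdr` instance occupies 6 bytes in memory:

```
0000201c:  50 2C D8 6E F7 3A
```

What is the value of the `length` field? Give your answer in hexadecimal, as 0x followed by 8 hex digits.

`length` is the first field, at byte offset 0, occupying 4 bytes.
Bytes at offsets 0..3: 50 2C D8 6E.
In little-endian order the low byte comes first in memory.
Reassemble most-significant byte first: 6E D8 2C 50 → 0x6ED82C50.

0x6ED82C50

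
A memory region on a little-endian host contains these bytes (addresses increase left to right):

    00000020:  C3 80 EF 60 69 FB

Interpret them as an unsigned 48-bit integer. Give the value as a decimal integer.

In little-endian order the low byte comes first in memory.
Reassemble most-significant byte first: FB 69 60 EF 80 C3 → 0xFB6960EF80C3.
0xFB6960EF80C3 = 276430016446659.

276430016446659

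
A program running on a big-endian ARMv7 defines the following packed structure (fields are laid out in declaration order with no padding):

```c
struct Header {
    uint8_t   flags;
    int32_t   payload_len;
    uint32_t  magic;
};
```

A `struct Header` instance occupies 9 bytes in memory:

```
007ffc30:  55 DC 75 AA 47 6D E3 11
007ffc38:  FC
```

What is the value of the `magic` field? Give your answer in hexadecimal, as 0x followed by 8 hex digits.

0x6DE311FC

`magic` follows `flags` (1 B), `payload_len` (4 B), so it starts at offset 1 + 4 = 5 and occupies 4 bytes.
Bytes at offsets 5..8: 6D E3 11 FC.
Big-endian: lowest address holds the most-significant byte.
The bytes are already most-significant first: 0x6DE311FC.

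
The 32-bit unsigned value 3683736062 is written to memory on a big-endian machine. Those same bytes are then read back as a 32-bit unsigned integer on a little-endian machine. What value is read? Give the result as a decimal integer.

4267282907

3683736062 in 32-bit hexadecimal is 0xDB9159FE.
Stored big-endian, the bytes at ascending addresses are DB 91 59 FE.
Read back as little-endian, the first byte is least significant, giving 0xFE5991DB.
0xFE5991DB = 4267282907.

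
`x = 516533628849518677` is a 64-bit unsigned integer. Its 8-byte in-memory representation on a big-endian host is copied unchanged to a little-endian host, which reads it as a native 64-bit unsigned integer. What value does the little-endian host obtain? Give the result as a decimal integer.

6158705778994195207

516533628849518677 in 64-bit hexadecimal is 0x072B1899461E7855.
Stored big-endian, the bytes at ascending addresses are 07 2B 18 99 46 1E 78 55.
Read back as little-endian, the first byte is least significant, giving 0x55781E4699182B07.
0x55781E4699182B07 = 6158705778994195207.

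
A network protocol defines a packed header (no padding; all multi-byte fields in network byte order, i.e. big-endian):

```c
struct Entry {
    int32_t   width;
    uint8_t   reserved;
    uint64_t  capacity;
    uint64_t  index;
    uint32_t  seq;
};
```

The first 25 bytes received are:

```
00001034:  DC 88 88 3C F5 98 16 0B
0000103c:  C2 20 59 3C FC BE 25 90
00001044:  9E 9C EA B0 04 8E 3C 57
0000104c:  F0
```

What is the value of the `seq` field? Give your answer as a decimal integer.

2386319344

`seq` follows `width` (4 B), `reserved` (1 B), `capacity` (8 B), `index` (8 B), so it starts at offset 4 + 1 + 8 + 8 = 21 and occupies 4 bytes.
Bytes at offsets 21..24: 8E 3C 57 F0.
Big-endian stores the most-significant byte at the lowest address.
The bytes are already most-significant first: 0x8E3C57F0.
0x8E3C57F0 = 2386319344.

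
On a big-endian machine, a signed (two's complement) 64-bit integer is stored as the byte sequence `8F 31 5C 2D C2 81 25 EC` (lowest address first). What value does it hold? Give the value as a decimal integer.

-8128614500820507156

Big-endian: lowest address holds the most-significant byte.
The bytes are already most-significant first: 0x8F315C2DC28125EC.
Top bit is set, so as a signed 64-bit value this is 0x8F315C2DC28125EC − 2^64 = -8128614500820507156.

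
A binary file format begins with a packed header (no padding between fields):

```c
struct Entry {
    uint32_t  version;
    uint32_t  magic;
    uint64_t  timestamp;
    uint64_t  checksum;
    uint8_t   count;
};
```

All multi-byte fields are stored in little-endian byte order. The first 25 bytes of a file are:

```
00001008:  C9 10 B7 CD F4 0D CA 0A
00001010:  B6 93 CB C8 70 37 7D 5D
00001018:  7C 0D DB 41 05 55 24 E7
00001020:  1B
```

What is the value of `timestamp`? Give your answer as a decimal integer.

6736601575160779702

`timestamp` follows `version` (4 B), `magic` (4 B), so it starts at offset 4 + 4 = 8 and occupies 8 bytes.
Bytes at offsets 8..15: B6 93 CB C8 70 37 7D 5D.
Little-endian stores the least-significant byte at the lowest address.
Reassemble most-significant byte first: 5D 7D 37 70 C8 CB 93 B6 → 0x5D7D3770C8CB93B6.
0x5D7D3770C8CB93B6 = 6736601575160779702.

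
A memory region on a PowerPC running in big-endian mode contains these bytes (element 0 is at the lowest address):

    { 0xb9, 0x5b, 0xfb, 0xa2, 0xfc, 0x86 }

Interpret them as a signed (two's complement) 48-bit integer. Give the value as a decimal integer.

Big-endian: lowest address holds the most-significant byte.
The bytes are already most-significant first: 0xB95BFBA2FC86.
Top bit is set, so as a signed 48-bit value this is 0xB95BFBA2FC86 − 2^48 = -77670261785466.

-77670261785466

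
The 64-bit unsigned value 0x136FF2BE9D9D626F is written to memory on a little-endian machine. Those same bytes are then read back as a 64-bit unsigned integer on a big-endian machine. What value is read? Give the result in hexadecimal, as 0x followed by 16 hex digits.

Stored little-endian, the bytes at ascending addresses are 6F 62 9D 9D BE F2 6F 13.
Read back as big-endian, the last byte is least significant, giving 0x6F629D9DBEF26F13.

0x6F629D9DBEF26F13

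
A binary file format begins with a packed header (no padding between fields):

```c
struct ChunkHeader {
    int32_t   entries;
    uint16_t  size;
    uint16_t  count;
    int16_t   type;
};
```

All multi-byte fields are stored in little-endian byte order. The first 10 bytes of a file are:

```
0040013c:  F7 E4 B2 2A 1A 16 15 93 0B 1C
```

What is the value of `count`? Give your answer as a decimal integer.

`count` follows `entries` (4 B), `size` (2 B), so it starts at offset 4 + 2 = 6 and occupies 2 bytes.
Bytes at offsets 6..7: 15 93.
Little-endian: lowest address holds the least-significant byte.
Reassemble most-significant byte first: 93 15 → 0x9315.
0x9315 = 37653.

37653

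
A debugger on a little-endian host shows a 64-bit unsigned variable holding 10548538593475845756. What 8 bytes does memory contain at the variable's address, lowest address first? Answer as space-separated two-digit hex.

7C 5E A0 53 F6 EF 63 92

10548538593475845756 in hexadecimal, padded to 64 bits, is 0x9263EFF653A05E7C.
Split into bytes (most-significant first): 92 63 EF F6 53 A0 5E 7C.
Little-endian stores the least-significant byte at the lowest address.
So at ascending addresses the bytes are 7C 5E A0 53 F6 EF 63 92.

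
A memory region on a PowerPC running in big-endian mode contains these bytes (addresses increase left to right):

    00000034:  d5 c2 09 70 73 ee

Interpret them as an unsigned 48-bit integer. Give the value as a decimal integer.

235029358736366

Big-endian: lowest address holds the most-significant byte.
The bytes are already most-significant first: 0xD5C2097073EE.
0xD5C2097073EE = 235029358736366.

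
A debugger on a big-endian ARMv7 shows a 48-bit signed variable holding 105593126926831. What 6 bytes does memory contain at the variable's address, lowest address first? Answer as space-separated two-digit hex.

105593126926831 in hexadecimal, padded to 48 bits, is 0x600950D239EF.
Split into bytes (most-significant first): 60 09 50 D2 39 EF.
In big-endian order the high byte comes first in memory.
So the memory order matches the most-significant-first order: 60 09 50 D2 39 EF.

60 09 50 D2 39 EF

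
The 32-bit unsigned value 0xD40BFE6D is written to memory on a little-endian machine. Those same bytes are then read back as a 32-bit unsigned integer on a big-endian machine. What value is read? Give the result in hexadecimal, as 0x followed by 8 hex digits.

0x6DFE0BD4

Stored little-endian, the bytes at ascending addresses are 6D FE 0B D4.
Read back as big-endian, the last byte is least significant, giving 0x6DFE0BD4.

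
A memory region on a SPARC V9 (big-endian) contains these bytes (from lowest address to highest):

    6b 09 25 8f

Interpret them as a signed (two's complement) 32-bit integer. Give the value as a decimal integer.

Big-endian stores the most-significant byte at the lowest address.
The bytes are already most-significant first: 0x6B09258F.
0x6B09258F = 1795761551.

1795761551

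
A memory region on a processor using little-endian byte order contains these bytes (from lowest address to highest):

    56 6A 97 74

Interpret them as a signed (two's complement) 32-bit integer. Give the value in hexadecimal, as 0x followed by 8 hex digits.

0x74976A56

In little-endian order the low byte comes first in memory.
Reassemble most-significant byte first: 74 97 6A 56 → 0x74976A56.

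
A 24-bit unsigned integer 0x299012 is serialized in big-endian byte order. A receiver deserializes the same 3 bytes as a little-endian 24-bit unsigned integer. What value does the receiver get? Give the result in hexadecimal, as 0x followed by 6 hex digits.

Stored big-endian, the bytes at ascending addresses are 29 90 12.
Read back as little-endian, the first byte is least significant, giving 0x129029.

0x129029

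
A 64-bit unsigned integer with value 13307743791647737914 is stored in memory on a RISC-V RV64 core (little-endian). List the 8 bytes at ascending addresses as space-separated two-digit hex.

3A C8 12 97 78 9A AE B8

13307743791647737914 in hexadecimal, padded to 64 bits, is 0xB8AE9A789712C83A.
Split into bytes (most-significant first): B8 AE 9A 78 97 12 C8 3A.
Little-endian stores the least-significant byte at the lowest address.
So at ascending addresses the bytes are 3A C8 12 97 78 9A AE B8.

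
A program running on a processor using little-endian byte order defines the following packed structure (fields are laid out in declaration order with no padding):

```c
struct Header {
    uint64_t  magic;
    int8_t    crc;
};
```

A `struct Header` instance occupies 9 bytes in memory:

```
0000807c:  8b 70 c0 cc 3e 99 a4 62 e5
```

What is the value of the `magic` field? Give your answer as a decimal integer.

`magic` is the first field, at byte offset 0, occupying 8 bytes.
Bytes at offsets 0..7: 8B 70 C0 CC 3E 99 A4 62.
Little-endian stores the least-significant byte at the lowest address.
Reassemble most-significant byte first: 62 A4 99 3E CC C0 70 8B → 0x62A4993ECCC0708B.
0x62A4993ECCC0708B = 7107974606899671179.

7107974606899671179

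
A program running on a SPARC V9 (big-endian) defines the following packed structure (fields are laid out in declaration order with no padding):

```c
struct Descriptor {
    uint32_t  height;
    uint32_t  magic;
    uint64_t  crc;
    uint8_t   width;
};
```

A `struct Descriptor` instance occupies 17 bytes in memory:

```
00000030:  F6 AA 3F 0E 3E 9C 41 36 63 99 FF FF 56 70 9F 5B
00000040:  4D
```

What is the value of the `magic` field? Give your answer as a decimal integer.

1050427702

`magic` follows `height` (4 bytes), so it starts at byte offset 4 and occupies 4 bytes.
Bytes at offsets 4..7: 3E 9C 41 36.
Big-endian: lowest address holds the most-significant byte.
The bytes are already most-significant first: 0x3E9C4136.
0x3E9C4136 = 1050427702.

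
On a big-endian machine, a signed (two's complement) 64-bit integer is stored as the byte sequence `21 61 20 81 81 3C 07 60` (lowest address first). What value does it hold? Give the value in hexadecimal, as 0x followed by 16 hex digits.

In big-endian order the high byte comes first in memory.
The bytes are already most-significant first: 0x21612081813C0760.

0x21612081813C0760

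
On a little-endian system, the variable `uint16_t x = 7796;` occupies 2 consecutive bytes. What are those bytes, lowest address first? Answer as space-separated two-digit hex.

74 1E

7796 in hexadecimal, padded to 16 bits, is 0x1E74.
Split into bytes (most-significant first): 1E 74.
In little-endian order the low byte comes first in memory.
So at ascending addresses the bytes are 74 1E.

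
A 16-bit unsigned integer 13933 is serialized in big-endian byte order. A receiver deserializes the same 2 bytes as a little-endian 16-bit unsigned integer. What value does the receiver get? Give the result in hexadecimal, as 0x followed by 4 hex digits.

0x6D36

13933 in 16-bit hexadecimal is 0x366D.
Stored big-endian, the bytes at ascending addresses are 36 6D.
Read back as little-endian, the first byte is least significant, giving 0x6D36.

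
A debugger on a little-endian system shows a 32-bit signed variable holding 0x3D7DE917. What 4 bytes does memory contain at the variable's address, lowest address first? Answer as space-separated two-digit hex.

17 E9 7D 3D

Split into bytes (most-significant first): 3D 7D E9 17.
In little-endian order the low byte comes first in memory.
So at ascending addresses the bytes are 17 E9 7D 3D.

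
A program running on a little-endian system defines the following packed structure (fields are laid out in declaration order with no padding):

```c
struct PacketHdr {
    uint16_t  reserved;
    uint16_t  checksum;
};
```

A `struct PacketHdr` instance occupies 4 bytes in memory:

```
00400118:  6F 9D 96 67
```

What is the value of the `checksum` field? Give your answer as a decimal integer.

`checksum` follows `reserved` (2 bytes), so it starts at byte offset 2 and occupies 2 bytes.
Bytes at offsets 2..3: 96 67.
In little-endian order the low byte comes first in memory.
Reassemble most-significant byte first: 67 96 → 0x6796.
0x6796 = 26518.

26518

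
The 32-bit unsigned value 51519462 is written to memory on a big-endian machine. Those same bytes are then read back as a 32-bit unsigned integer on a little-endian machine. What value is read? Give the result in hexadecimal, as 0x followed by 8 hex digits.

0xE61F1203

51519462 in 32-bit hexadecimal is 0x03121FE6.
Stored big-endian, the bytes at ascending addresses are 03 12 1F E6.
Read back as little-endian, the first byte is least significant, giving 0xE61F1203.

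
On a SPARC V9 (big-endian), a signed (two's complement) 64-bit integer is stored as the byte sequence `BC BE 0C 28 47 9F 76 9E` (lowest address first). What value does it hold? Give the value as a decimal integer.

-4846422781864216930

In big-endian order the high byte comes first in memory.
The bytes are already most-significant first: 0xBCBE0C28479F769E.
Top bit is set, so as a signed 64-bit value this is 0xBCBE0C28479F769E − 2^64 = -4846422781864216930.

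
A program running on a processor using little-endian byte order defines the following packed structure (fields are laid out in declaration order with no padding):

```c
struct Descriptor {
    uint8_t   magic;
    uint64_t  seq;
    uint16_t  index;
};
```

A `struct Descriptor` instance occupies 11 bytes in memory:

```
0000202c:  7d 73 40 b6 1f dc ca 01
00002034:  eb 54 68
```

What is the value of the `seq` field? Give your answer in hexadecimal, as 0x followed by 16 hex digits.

`seq` follows `magic` (1 byte), so it starts at byte offset 1 and occupies 8 bytes.
Bytes at offsets 1..8: 73 40 B6 1F DC CA 01 EB.
Little-endian stores the least-significant byte at the lowest address.
Reassemble most-significant byte first: EB 01 CA DC 1F B6 40 73 → 0xEB01CADC1FB64073.

0xEB01CADC1FB64073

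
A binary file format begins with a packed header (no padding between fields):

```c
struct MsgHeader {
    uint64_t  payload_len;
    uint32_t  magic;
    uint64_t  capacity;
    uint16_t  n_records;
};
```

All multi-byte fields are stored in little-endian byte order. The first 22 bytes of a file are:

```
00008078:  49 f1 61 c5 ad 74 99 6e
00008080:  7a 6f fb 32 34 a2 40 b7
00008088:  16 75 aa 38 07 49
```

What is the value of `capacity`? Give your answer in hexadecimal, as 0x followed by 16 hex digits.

0x38AA7516B740A234

`capacity` follows `payload_len` (8 B), `magic` (4 B), so it starts at offset 8 + 4 = 12 and occupies 8 bytes.
Bytes at offsets 12..19: 34 A2 40 B7 16 75 AA 38.
Little-endian stores the least-significant byte at the lowest address.
Reassemble most-significant byte first: 38 AA 75 16 B7 40 A2 34 → 0x38AA7516B740A234.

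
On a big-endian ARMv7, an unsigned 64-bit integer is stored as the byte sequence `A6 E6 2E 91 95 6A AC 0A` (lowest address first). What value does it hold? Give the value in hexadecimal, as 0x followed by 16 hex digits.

In big-endian order the high byte comes first in memory.
The bytes are already most-significant first: 0xA6E62E91956AAC0A.

0xA6E62E91956AAC0A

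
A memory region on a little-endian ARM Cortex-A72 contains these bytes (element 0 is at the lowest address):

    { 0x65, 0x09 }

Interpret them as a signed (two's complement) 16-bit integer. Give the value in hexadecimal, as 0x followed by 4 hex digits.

In little-endian order the low byte comes first in memory.
Reassemble most-significant byte first: 09 65 → 0x0965.

0x0965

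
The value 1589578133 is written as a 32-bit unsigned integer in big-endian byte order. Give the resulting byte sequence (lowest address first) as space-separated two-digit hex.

5E BF 09 95

1589578133 in hexadecimal, padded to 32 bits, is 0x5EBF0995.
Split into bytes (most-significant first): 5E BF 09 95.
Big-endian: lowest address holds the most-significant byte.
So the memory order matches the most-significant-first order: 5E BF 09 95.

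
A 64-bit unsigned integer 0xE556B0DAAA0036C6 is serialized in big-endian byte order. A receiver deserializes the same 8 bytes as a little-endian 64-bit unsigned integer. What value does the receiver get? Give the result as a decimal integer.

14282604002065536741

Stored big-endian, the bytes at ascending addresses are E5 56 B0 DA AA 00 36 C6.
Read back as little-endian, the first byte is least significant, giving 0xC63600AADAB056E5.
0xC63600AADAB056E5 = 14282604002065536741.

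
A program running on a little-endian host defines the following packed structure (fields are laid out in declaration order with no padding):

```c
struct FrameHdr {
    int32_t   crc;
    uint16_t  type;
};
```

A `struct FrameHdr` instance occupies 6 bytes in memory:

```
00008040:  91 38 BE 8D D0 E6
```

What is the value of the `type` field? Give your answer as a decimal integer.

`type` follows `crc` (4 bytes), so it starts at byte offset 4 and occupies 2 bytes.
Bytes at offsets 4..5: D0 E6.
Little-endian stores the least-significant byte at the lowest address.
Reassemble most-significant byte first: E6 D0 → 0xE6D0.
0xE6D0 = 59088.

59088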